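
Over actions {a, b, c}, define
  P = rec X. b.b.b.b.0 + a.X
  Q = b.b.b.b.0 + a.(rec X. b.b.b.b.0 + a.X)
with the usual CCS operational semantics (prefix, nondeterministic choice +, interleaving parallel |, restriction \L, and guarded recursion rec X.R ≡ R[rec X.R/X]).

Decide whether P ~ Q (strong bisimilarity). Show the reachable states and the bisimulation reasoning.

Reachable graph of P (5 states):
  u0 = rec X. b.b.b.b.0 + a.X → -a-> u0, -b-> u1
  u1 = b.b.b.0 → -b-> u2
  u2 = b.b.0 → -b-> u3
  u3 = b.0 → -b-> u4
  u4 = 0 → (no moves)
Reachable graph of Q (6 states):
  v0 = b.b.b.b.0 + a.(rec X. b.b.b.b.0 + a.X) → -a-> v1, -b-> v2
  v1 = rec X. b.b.b.b.0 + a.X → -a-> v1, -b-> v2
  v2 = b.b.b.0 → -b-> v3
  v3 = b.b.0 → -b-> v4
  v4 = b.0 → -b-> v5
  v5 = 0 → (no moves)
Coarsest stable partition (strong bisimilarity classes):
  B0 = {u0, v0, v1}
  B1 = {u1, v2}
  B2 = {u2, v3}
  B3 = {u3, v4}
  B4 = {u4, v5}
u0 ∈ B0, v0 ∈ B0 → same block

P ~ Q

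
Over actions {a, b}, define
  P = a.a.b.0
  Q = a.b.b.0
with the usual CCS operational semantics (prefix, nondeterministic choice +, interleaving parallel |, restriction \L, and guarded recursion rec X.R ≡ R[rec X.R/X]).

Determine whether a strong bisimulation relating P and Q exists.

P's transition system — 4 states:
  s0 = a.a.b.0 has moves ··a··> s1
  s1 = a.b.0 has moves ··a··> s2
  s2 = b.0 has moves ··b··> s3
  s3 = 0 has moves stopped
Q's transition system — 4 states:
  t0 = a.b.b.0 has moves ··a··> t1
  t1 = b.b.0 has moves ··b··> t2
  t2 = b.0 has moves ··b··> t3
  t3 = 0 has moves stopped
Partition-refinement fixed point:
  B0 = {s0}
  B1 = {s1}
  B2 = {s2, t2}
  B3 = {s3, t3}
  B4 = {t0}
  B5 = {t1}
s0 ∈ B0, t0 ∈ B4 → different blocks

not bisimilar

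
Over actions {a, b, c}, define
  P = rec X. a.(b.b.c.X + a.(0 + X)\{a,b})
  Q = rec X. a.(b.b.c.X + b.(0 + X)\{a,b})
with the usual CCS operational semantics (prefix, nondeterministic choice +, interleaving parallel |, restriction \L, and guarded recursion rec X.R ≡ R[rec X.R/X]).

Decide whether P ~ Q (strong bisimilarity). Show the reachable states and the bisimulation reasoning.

NO

P's transition system — 5 states:
  u0 = rec X. a.(b.b.c.X + a.(0 + X)\{a,b}) ⊢ ··a··> u1
  u1 = b.b.c.(rec X. a.(b.b.c.X + a.(0 + X)\{a,b})) + a.(0 + (rec X. a.(b.b.c.X + a.(0 + X)\{a,b})))\{a,b} ⊢ ··a··> u2, ··b··> u3
  u2 = (0 + (rec X. a.(b.b.c.X + a.(0 + X)\{a,b})))\{a,b} ⊢ ∅
  u3 = b.c.(rec X. a.(b.b.c.X + a.(0 + X)\{a,b})) ⊢ ··b··> u4
  u4 = c.(rec X. a.(b.b.c.X + a.(0 + X)\{a,b})) ⊢ ··c··> u0
Q's transition system — 5 states:
  v0 = rec X. a.(b.b.c.X + b.(0 + X)\{a,b}) ⊢ ··a··> v1
  v1 = b.b.c.(rec X. a.(b.b.c.X + b.(0 + X)\{a,b})) + b.(0 + (rec X. a.(b.b.c.X + b.(0 + X)\{a,b})))\{a,b} ⊢ ··b··> v2, ··b··> v3
  v2 = (0 + (rec X. a.(b.b.c.X + b.(0 + X)\{a,b})))\{a,b} ⊢ ∅
  v3 = b.c.(rec X. a.(b.b.c.X + b.(0 + X)\{a,b})) ⊢ ··b··> v4
  v4 = c.(rec X. a.(b.b.c.X + b.(0 + X)\{a,b})) ⊢ ··c··> v0
Coarsest stable partition (strong bisimilarity classes):
  B0 = {u0}
  B1 = {u1}
  B2 = {u2, v2}
  B3 = {u3}
  B4 = {u4}
  B5 = {v0}
  B6 = {v1}
  B7 = {v3}
  B8 = {v4}
u0 ∈ B0, v0 ∈ B5 → different blocks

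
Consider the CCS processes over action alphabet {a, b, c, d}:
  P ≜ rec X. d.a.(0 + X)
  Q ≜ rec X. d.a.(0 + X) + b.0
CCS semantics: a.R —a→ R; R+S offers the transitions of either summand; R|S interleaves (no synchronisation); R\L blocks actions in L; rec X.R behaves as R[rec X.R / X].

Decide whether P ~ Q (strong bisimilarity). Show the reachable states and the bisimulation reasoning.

Reachable graph of P (3 states):
  p0 = rec X. d.a.(0 + X) | -d-> p1
  p1 = a.(0 + (rec X. d.a.(0 + X))) | -a-> p2
  p2 = 0 + (rec X. d.a.(0 + X)) | -d-> p1
Reachable graph of Q (4 states):
  q0 = rec X. d.a.(0 + X) + b.0 | -b-> q1, -d-> q2
  q1 = 0 | ∅
  q2 = a.(0 + (rec X. d.a.(0 + X) + b.0)) | -a-> q3
  q3 = 0 + (rec X. d.a.(0 + X) + b.0) | -b-> q1, -d-> q2
Coarsest stable partition (strong bisimilarity classes):
  B0 = {p0, p2}
  B1 = {p1}
  B2 = {q0, q3}
  B3 = {q2}
  B4 = {q1}
p0 ∈ B0, q0 ∈ B2 → different blocks

not bisimilar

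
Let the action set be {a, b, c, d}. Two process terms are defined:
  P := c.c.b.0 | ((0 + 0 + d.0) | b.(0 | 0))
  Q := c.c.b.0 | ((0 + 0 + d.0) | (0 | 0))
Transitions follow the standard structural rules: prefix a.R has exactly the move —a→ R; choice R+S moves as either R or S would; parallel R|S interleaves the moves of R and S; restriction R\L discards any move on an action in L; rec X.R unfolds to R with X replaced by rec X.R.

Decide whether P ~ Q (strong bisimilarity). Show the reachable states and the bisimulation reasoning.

P's transition system — 16 states:
  p0 = c.c.b.0 | ((0 + 0 + d.0) | b.(0 | 0)) has moves —b→ p1, —c→ p2, —d→ p3
  p1 = c.c.b.0 | ((0 + 0 + d.0) | (0 | 0)) has moves —c→ p4, —d→ p5
  p2 = c.b.0 | ((0 + 0 + d.0) | b.(0 | 0)) has moves —b→ p4, —c→ p6, —d→ p7
  p3 = c.c.b.0 | (0 | b.(0 | 0)) has moves —b→ p5, —c→ p7
  p4 = c.b.0 | ((0 + 0 + d.0) | (0 | 0)) has moves —c→ p8, —d→ p9
  p5 = c.c.b.0 | (0 | (0 | 0)) has moves —c→ p9
  p6 = b.0 | ((0 + 0 + d.0) | b.(0 | 0)) has moves —b→ p10, —b→ p8, —d→ p11
  p7 = c.b.0 | (0 | b.(0 | 0)) has moves —b→ p9, —c→ p11
  p8 = b.0 | ((0 + 0 + d.0) | (0 | 0)) has moves —b→ p12, —d→ p13
  p9 = c.b.0 | (0 | (0 | 0)) has moves —c→ p13
  p10 = 0 | ((0 + 0 + d.0) | b.(0 | 0)) has moves —b→ p12, —d→ p14
  p11 = b.0 | (0 | b.(0 | 0)) has moves —b→ p13, —b→ p14
  p12 = 0 | ((0 + 0 + d.0) | (0 | 0)) has moves —d→ p15
  p13 = b.0 | (0 | (0 | 0)) has moves —b→ p15
  p14 = 0 | (0 | b.(0 | 0)) has moves —b→ p15
  p15 = 0 | (0 | (0 | 0)) has moves ·
Q's transition system — 8 states:
  q0 = c.c.b.0 | ((0 + 0 + d.0) | (0 | 0)) has moves —c→ q1, —d→ q2
  q1 = c.b.0 | ((0 + 0 + d.0) | (0 | 0)) has moves —c→ q3, —d→ q4
  q2 = c.c.b.0 | (0 | (0 | 0)) has moves —c→ q4
  q3 = b.0 | ((0 + 0 + d.0) | (0 | 0)) has moves —b→ q5, —d→ q6
  q4 = c.b.0 | (0 | (0 | 0)) has moves —c→ q6
  q5 = 0 | ((0 + 0 + d.0) | (0 | 0)) has moves —d→ q7
  q6 = b.0 | (0 | (0 | 0)) has moves —b→ q7
  q7 = 0 | (0 | (0 | 0)) has moves ·
Bisimilarity quotient blocks:
  B0 = {p0}
  B1 = {p1, q0}
  B2 = {p5, q2}
  B3 = {p9, q4}
  B4 = {p13, p14, q6}
  B5 = {p15, q7}
  B6 = {p4, q1}
  B7 = {p10, p8, q3}
  B8 = {p12, q5}
  B9 = {p3}
  B10 = {p7}
  B11 = {p11}
  B12 = {p2}
  B13 = {p6}
p0 ∈ B0, q0 ∈ B1 → different blocks

not bisimilar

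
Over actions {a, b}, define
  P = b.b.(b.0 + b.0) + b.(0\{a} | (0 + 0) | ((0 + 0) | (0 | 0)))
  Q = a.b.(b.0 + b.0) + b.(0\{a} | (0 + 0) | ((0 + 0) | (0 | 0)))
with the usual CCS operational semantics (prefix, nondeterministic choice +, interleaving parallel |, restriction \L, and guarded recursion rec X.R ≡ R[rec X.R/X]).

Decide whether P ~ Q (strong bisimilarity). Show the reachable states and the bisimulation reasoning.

not bisimilar

Reachable graph of P (5 states):
  s0 = b.b.(b.0 + b.0) + b.(0\{a} | (0 + 0) | ((0 + 0) | (0 | 0))) ⊢ =b=> s1, =b=> s2
  s1 = 0\{a} | (0 + 0) | ((0 + 0) | (0 | 0)) ⊢ stopped
  s2 = b.(b.0 + b.0) ⊢ =b=> s3
  s3 = b.0 + b.0 ⊢ =b=> s4
  s4 = 0 ⊢ stopped
Reachable graph of Q (5 states):
  t0 = a.b.(b.0 + b.0) + b.(0\{a} | (0 + 0) | ((0 + 0) | (0 | 0))) ⊢ =a=> t1, =b=> t2
  t1 = b.(b.0 + b.0) ⊢ =b=> t3
  t2 = 0\{a} | (0 + 0) | ((0 + 0) | (0 | 0)) ⊢ stopped
  t3 = b.0 + b.0 ⊢ =b=> t4
  t4 = 0 ⊢ stopped
Bisimilarity quotient blocks:
  B0 = {s0}
  B1 = {s2, t1}
  B2 = {s3, t3}
  B3 = {s1, s4, t2, t4}
  B4 = {t0}
s0 ∈ B0, t0 ∈ B4 → different blocks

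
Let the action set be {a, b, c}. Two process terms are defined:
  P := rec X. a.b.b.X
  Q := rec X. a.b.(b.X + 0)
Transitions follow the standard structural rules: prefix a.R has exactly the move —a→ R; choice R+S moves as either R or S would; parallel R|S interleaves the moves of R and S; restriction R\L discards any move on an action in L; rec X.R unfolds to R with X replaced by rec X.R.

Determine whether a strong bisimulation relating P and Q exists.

bisimilar

Reachable graph of P (3 states):
  s0 = rec X. a.b.b.X has moves ··a··> s1
  s1 = b.b.(rec X. a.b.b.X) has moves ··b··> s2
  s2 = b.(rec X. a.b.b.X) has moves ··b··> s0
Reachable graph of Q (3 states):
  t0 = rec X. a.b.(b.X + 0) has moves ··a··> t1
  t1 = b.(b.(rec X. a.b.(b.X + 0)) + 0) has moves ··b··> t2
  t2 = b.(rec X. a.b.(b.X + 0)) + 0 has moves ··b··> t0
Bisimilarity quotient blocks:
  B0 = {s0, t0}
  B1 = {s1, t1}
  B2 = {s2, t2}
s0 ∈ B0, t0 ∈ B0 → same block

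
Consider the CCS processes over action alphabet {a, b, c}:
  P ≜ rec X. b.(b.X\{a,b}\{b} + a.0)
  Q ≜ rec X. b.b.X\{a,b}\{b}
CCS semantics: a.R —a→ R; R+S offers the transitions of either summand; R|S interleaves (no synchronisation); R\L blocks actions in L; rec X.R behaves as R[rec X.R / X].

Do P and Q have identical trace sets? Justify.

NO — witness ⟨ba⟩

P's transition system — 4 states:
  u0 = rec X. b.(b.X\{a,b}\{b} + a.0) → --b--▸ u1
  u1 = b.(rec X. b.(b.X\{a,b}\{b} + a.0))\{a,b}\{b} + a.0 → --a--▸ u2, --b--▸ u3
  u2 = 0 → deadlocked
  u3 = (rec X. b.(b.X\{a,b}\{b} + a.0))\{a,b}\{b} → deadlocked
Q's transition system — 3 states:
  v0 = rec X. b.b.X\{a,b}\{b} → --b--▸ v1
  v1 = b.(rec X. b.b.X\{a,b}\{b})\{a,b}\{b} → --b--▸ v2
  v2 = (rec X. b.b.X\{a,b}\{b})\{a,b}\{b} → deadlocked
Run σ = ⟨ba⟩ on P: start {u0}
  after b @ step 1: {u1}
  after a @ step 2: {u2}
  — P admits the full trace.
Run σ = ⟨ba⟩ on Q: start {v0}
  after b @ step 1: {v1}
  after a @ step 2: ∅  — Q cannot continue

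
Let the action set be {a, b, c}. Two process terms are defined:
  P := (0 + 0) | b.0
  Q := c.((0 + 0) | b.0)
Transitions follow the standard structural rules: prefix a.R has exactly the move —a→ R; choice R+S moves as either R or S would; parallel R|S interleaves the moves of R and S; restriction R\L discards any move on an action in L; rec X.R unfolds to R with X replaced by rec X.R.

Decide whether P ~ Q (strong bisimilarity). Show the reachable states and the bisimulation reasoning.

Reachable graph of P (2 states):
  m0 = (0 + 0) | b.0 has moves —b→ m1
  m1 = (0 + 0) | 0 has moves ∅
Reachable graph of Q (3 states):
  n0 = c.((0 + 0) | b.0) has moves —c→ n1
  n1 = (0 + 0) | b.0 has moves —b→ n2
  n2 = (0 + 0) | 0 has moves ∅
Coarsest stable partition (strong bisimilarity classes):
  B0 = {m0, n1}
  B1 = {m1, n2}
  B2 = {n0}
m0 ∈ B0, n0 ∈ B2 → different blocks

NO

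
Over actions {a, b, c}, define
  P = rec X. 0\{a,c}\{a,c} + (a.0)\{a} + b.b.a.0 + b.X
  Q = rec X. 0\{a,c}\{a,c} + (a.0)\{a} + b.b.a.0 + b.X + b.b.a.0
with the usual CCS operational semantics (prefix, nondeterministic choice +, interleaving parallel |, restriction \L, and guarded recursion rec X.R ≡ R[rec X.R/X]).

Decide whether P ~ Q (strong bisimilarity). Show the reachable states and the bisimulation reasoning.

LTS(P): 4 reachable states
  s0 = rec X. 0\{a,c}\{a,c} + (a.0)\{a} + b.b.a.0 + b.X :: =b=> s0, =b=> s1
  s1 = b.a.0 :: =b=> s2
  s2 = a.0 :: =a=> s3
  s3 = 0 :: (no moves)
LTS(Q): 4 reachable states
  t0 = rec X. 0\{a,c}\{a,c} + (a.0)\{a} + b.b.a.0 + b.X + b.b.a.0 :: =b=> t0, =b=> t1
  t1 = b.a.0 :: =b=> t2
  t2 = a.0 :: =a=> t3
  t3 = 0 :: (no moves)
Coarsest stable partition (strong bisimilarity classes):
  B0 = {s0, t0}
  B1 = {s1, t1}
  B2 = {s2, t2}
  B3 = {s3, t3}
s0 ∈ B0, t0 ∈ B0 → same block

YES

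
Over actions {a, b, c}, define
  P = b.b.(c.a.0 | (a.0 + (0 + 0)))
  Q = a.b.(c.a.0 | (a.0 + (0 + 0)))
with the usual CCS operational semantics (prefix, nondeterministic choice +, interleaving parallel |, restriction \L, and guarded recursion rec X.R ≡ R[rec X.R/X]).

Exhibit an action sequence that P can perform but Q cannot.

b

P's transition system — 8 states:
  s0 = b.b.(c.a.0 | (a.0 + (0 + 0))) :: --b--▸ s1
  s1 = b.(c.a.0 | (a.0 + (0 + 0))) :: --b--▸ s2
  s2 = c.a.0 | (a.0 + (0 + 0)) :: --a--▸ s3, --c--▸ s4
  s3 = c.a.0 | 0 :: --c--▸ s5
  s4 = a.0 | (a.0 + (0 + 0)) :: --a--▸ s5, --a--▸ s6
  s5 = a.0 | 0 :: --a--▸ s7
  s6 = 0 | (a.0 + (0 + 0)) :: --a--▸ s7
  s7 = 0 | 0 :: deadlocked
Q's transition system — 8 states:
  t0 = a.b.(c.a.0 | (a.0 + (0 + 0))) :: --a--▸ t1
  t1 = b.(c.a.0 | (a.0 + (0 + 0))) :: --b--▸ t2
  t2 = c.a.0 | (a.0 + (0 + 0)) :: --a--▸ t3, --c--▸ t4
  t3 = c.a.0 | 0 :: --c--▸ t5
  t4 = a.0 | (a.0 + (0 + 0)) :: --a--▸ t5, --a--▸ t6
  t5 = a.0 | 0 :: --a--▸ t7
  t6 = 0 | (a.0 + (0 + 0)) :: --a--▸ t7
  t7 = 0 | 0 :: deadlocked
Run σ = ⟨b⟩ on P: start {s0}
  step 1 (b): {s1}
  ✓ P
Run σ = ⟨b⟩ on Q: start {t0}
  step 1 (b): ∅  — Q cannot continue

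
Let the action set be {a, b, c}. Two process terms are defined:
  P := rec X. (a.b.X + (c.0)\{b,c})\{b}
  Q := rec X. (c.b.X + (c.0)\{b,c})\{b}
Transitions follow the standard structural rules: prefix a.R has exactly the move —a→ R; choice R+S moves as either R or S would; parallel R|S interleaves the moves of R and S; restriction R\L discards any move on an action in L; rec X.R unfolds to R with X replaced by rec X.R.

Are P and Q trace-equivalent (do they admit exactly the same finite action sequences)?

traces(P) ≠ traces(Q) — witness ⟨a⟩

LTS(P): 2 reachable states
  u0 = rec X. (a.b.X + (c.0)\{b,c})\{b} :: —a→ u1
  u1 = (b.(rec X. (a.b.X + (c.0)\{b,c})\{b}))\{b} :: deadlocked
LTS(Q): 2 reachable states
  v0 = rec X. (c.b.X + (c.0)\{b,c})\{b} :: —c→ v1
  v1 = (b.(rec X. (c.b.X + (c.0)\{b,c})\{b}))\{b} :: deadlocked
Executing a from P (initial set {u0}):
  step 1 (a): {u1}
  ✓ P
Executing a from Q (initial set {v0}):
  step 1 (a): ∅ (Q stuck)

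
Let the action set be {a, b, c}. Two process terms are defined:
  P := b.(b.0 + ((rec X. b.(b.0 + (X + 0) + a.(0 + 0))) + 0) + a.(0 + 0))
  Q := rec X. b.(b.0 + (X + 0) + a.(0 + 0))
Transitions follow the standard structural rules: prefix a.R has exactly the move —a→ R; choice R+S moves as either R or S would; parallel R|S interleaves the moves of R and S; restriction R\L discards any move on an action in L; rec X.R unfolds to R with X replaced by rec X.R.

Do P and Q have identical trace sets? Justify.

Reachable graph of P (4 states):
  p0 = b.(b.0 + ((rec X. b.(b.0 + (X + 0) + a.(0 + 0))) + 0) + a.(0 + 0)) → ··b··> p1
  p1 = b.0 + ((rec X. b.(b.0 + (X + 0) + a.(0 + 0))) + 0) + a.(0 + 0) → ··a··> p2, ··b··> p1, ··b··> p3
  p2 = 0 + 0 → ∅
  p3 = 0 → ∅
Reachable graph of Q (4 states):
  q0 = rec X. b.(b.0 + (X + 0) + a.(0 + 0)) → ··b··> q1
  q1 = b.0 + ((rec X. b.(b.0 + (X + 0) + a.(0 + 0))) + 0) + a.(0 + 0) → ··a··> q2, ··b··> q1, ··b··> q3
  q2 = 0 + 0 → ∅
  q3 = 0 → ∅
Coarsest stable partition (strong bisimilarity classes):
  B0 = {p0, q0}
  B1 = {p1, q1}
  B2 = {p2, p3, q2, q3}
p0 ∈ B0, q0 ∈ B0 → same block
Bisimilar ⇒ trace-equivalent.

trace-equivalent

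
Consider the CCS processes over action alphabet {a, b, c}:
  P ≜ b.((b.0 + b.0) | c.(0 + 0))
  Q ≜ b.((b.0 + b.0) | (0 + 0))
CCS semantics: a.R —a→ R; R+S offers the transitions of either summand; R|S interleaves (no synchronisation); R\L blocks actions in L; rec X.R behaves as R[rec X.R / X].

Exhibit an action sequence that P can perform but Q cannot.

bc

LTS(P): 5 reachable states
  u0 = b.((b.0 + b.0) | c.(0 + 0)) → -b-> u1
  u1 = (b.0 + b.0) | c.(0 + 0) → -b-> u2, -c-> u3
  u2 = 0 | c.(0 + 0) → -c-> u4
  u3 = (b.0 + b.0) | (0 + 0) → -b-> u4
  u4 = 0 | (0 + 0) → deadlocked
LTS(Q): 3 reachable states
  v0 = b.((b.0 + b.0) | (0 + 0)) → -b-> v1
  v1 = (b.0 + b.0) | (0 + 0) → -b-> v2
  v2 = 0 | (0 + 0) → deadlocked
Executing bc from P (initial set {u0}):
  step 1 (b): {u1}
  step 2 (c): {u3}
  — P admits the full trace.
Executing bc from Q (initial set {v0}):
  step 1 (b): {v1}
  step 2 (c): no successor for Q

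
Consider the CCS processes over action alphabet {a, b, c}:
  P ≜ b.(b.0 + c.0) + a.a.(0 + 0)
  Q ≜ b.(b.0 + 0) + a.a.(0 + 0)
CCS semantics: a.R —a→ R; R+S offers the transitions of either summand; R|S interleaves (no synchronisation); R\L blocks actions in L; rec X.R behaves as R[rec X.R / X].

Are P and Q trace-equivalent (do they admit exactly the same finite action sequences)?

trace-distinct — witness ⟨bc⟩

P's transition system — 5 states:
  m0 = b.(b.0 + c.0) + a.a.(0 + 0) | -a-> m1, -b-> m2
  m1 = a.(0 + 0) | -a-> m3
  m2 = b.0 + c.0 | -b-> m4, -c-> m4
  m3 = 0 + 0 | ·
  m4 = 0 | ·
Q's transition system — 5 states:
  n0 = b.(b.0 + 0) + a.a.(0 + 0) | -a-> n1, -b-> n2
  n1 = a.(0 + 0) | -a-> n3
  n2 = b.0 + 0 | -b-> n4
  n3 = 0 + 0 | ·
  n4 = 0 | ·
Executing bc from P (initial set {m0}):
  step 1 (b): {m2}
  step 2 (c): {m4}
  P completes σ.
Executing bc from Q (initial set {n0}):
  step 1 (b): {n2}
  step 2 (c): no successor for Q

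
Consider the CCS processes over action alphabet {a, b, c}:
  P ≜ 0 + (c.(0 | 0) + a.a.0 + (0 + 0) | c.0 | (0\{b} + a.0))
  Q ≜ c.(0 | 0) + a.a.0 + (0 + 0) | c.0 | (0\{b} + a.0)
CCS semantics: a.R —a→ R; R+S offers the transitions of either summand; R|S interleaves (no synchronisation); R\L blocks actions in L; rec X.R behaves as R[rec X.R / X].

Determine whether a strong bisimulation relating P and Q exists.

P's transition system — 7 states:
  u0 = 0 + (c.(0 | 0) + a.a.0 + (0 + 0) | c.0 | (0\{b} + a.0)) ⊢ -a-> u1, -a-> u2, -c-> u3, -c-> u4
  u1 = (0 + 0) | c.0 | 0 ⊢ -c-> u5
  u2 = a.0 ⊢ -a-> u6
  u3 = (0 + 0) | 0 | (0\{b} + a.0) ⊢ -a-> u5
  u4 = 0 | 0 ⊢ (no moves)
  u5 = (0 + 0) | 0 | 0 ⊢ (no moves)
  u6 = 0 ⊢ (no moves)
Q's transition system — 7 states:
  v0 = c.(0 | 0) + a.a.0 + (0 + 0) | c.0 | (0\{b} + a.0) ⊢ -a-> v1, -a-> v2, -c-> v3, -c-> v4
  v1 = (0 + 0) | c.0 | 0 ⊢ -c-> v5
  v2 = a.0 ⊢ -a-> v6
  v3 = (0 + 0) | 0 | (0\{b} + a.0) ⊢ -a-> v5
  v4 = 0 | 0 ⊢ (no moves)
  v5 = (0 + 0) | 0 | 0 ⊢ (no moves)
  v6 = 0 ⊢ (no moves)
Bisimilarity quotient blocks:
  B0 = {u0, v0}
  B1 = {u1, v1}
  B2 = {u4, u5, u6, v4, v5, v6}
  B3 = {u2, u3, v2, v3}
u0 ∈ B0, v0 ∈ B0 → same block

P ~ Q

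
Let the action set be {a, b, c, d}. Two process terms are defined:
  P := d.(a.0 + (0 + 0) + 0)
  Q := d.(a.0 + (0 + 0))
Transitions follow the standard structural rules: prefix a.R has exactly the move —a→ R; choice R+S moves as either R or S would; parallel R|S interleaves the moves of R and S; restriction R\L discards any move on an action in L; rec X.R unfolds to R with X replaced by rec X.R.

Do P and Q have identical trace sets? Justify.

trace-equivalent

Reachable graph of P (3 states):
  p0 = d.(a.0 + (0 + 0) + 0) :: —d→ p1
  p1 = a.0 + (0 + 0) + 0 :: —a→ p2
  p2 = 0 :: stopped
Reachable graph of Q (3 states):
  q0 = d.(a.0 + (0 + 0)) :: —d→ q1
  q1 = a.0 + (0 + 0) :: —a→ q2
  q2 = 0 :: stopped
Bisimilarity quotient blocks:
  B0 = {p0, q0}
  B1 = {p1, q1}
  B2 = {p2, q2}
p0 ∈ B0, q0 ∈ B0 → same block
Bisimilar ⇒ trace-equivalent.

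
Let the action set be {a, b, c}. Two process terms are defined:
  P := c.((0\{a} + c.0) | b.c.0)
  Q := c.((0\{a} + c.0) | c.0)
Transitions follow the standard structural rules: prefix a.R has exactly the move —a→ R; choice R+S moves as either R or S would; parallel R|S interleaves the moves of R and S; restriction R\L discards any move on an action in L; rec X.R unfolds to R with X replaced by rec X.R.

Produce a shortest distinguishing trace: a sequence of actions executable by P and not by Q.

cb

Reachable graph of P (7 states):
  p0 = c.((0\{a} + c.0) | b.c.0) → =c=> p1
  p1 = (0\{a} + c.0) | b.c.0 → =b=> p2, =c=> p3
  p2 = (0\{a} + c.0) | c.0 → =c=> p4, =c=> p5
  p3 = 0 | b.c.0 → =b=> p5
  p4 = (0\{a} + c.0) | 0 → =c=> p6
  p5 = 0 | c.0 → =c=> p6
  p6 = 0 | 0 → ∅
Reachable graph of Q (5 states):
  q0 = c.((0\{a} + c.0) | c.0) → =c=> q1
  q1 = (0\{a} + c.0) | c.0 → =c=> q2, =c=> q3
  q2 = (0\{a} + c.0) | 0 → =c=> q4
  q3 = 0 | c.0 → =c=> q4
  q4 = 0 | 0 → ∅
Run σ = ⟨cb⟩ on P: start {p0}
  step 1 (c): {p1}
  step 2 (b): {p2}
  — P admits the full trace.
Run σ = ⟨cb⟩ on Q: start {q0}
  step 1 (c): {q1}
  step 2 (b): no successor for Q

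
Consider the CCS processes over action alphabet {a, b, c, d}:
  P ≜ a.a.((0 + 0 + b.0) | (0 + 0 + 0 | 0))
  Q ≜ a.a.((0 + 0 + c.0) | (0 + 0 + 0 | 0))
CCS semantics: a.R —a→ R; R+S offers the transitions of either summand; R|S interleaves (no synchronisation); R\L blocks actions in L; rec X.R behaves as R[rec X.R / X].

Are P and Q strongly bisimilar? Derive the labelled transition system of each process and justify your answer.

Reachable graph of P (4 states):
  u0 = a.a.((0 + 0 + b.0) | (0 + 0 + 0 | 0)) | -a-> u1
  u1 = a.((0 + 0 + b.0) | (0 + 0 + 0 | 0)) | -a-> u2
  u2 = (0 + 0 + b.0) | (0 + 0 + 0 | 0) | -b-> u3
  u3 = 0 | (0 + 0 + 0 | 0) | ·
Reachable graph of Q (4 states):
  v0 = a.a.((0 + 0 + c.0) | (0 + 0 + 0 | 0)) | -a-> v1
  v1 = a.((0 + 0 + c.0) | (0 + 0 + 0 | 0)) | -a-> v2
  v2 = (0 + 0 + c.0) | (0 + 0 + 0 | 0) | -c-> v3
  v3 = 0 | (0 + 0 + 0 | 0) | ·
Coarsest stable partition (strong bisimilarity classes):
  B0 = {u0}
  B1 = {u1}
  B2 = {u2}
  B3 = {u3, v3}
  B4 = {v0}
  B5 = {v1}
  B6 = {v2}
u0 ∈ B0, v0 ∈ B4 → different blocks

NO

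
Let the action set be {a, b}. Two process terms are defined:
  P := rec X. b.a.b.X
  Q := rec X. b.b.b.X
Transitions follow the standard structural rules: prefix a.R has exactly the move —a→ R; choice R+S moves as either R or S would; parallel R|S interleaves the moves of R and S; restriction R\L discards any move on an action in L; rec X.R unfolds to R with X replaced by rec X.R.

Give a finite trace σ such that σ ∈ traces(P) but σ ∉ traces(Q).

Reachable graph of P (3 states):
  u0 = rec X. b.a.b.X :: =b=> u1
  u1 = a.b.(rec X. b.a.b.X) :: =a=> u2
  u2 = b.(rec X. b.a.b.X) :: =b=> u0
Reachable graph of Q (3 states):
  v0 = rec X. b.b.b.X :: =b=> v1
  v1 = b.b.(rec X. b.b.b.X) :: =b=> v2
  v2 = b.(rec X. b.b.b.X) :: =b=> v0
Run σ = ⟨ba⟩ on P: start {u0}
  [1] b ⇒ {u1}
  [2] a ⇒ {u2}
  P completes σ.
Run σ = ⟨ba⟩ on Q: start {v0}
  [1] b ⇒ {v1}
  [2] a ⇒ ∅ (Q stuck)

ba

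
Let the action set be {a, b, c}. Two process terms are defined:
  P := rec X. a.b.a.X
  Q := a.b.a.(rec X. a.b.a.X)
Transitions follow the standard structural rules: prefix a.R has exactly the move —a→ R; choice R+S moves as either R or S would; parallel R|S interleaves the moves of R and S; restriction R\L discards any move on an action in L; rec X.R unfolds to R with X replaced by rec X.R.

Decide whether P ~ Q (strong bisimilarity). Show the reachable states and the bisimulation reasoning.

bisimilar

P's transition system — 3 states:
  p0 = rec X. a.b.a.X | -a-> p1
  p1 = b.a.(rec X. a.b.a.X) | -b-> p2
  p2 = a.(rec X. a.b.a.X) | -a-> p0
Q's transition system — 4 states:
  q0 = a.b.a.(rec X. a.b.a.X) | -a-> q1
  q1 = b.a.(rec X. a.b.a.X) | -b-> q2
  q2 = a.(rec X. a.b.a.X) | -a-> q3
  q3 = rec X. a.b.a.X | -a-> q1
Coarsest stable partition (strong bisimilarity classes):
  B0 = {p0, q0, q3}
  B1 = {p1, q1}
  B2 = {p2, q2}
p0 ∈ B0, q0 ∈ B0 → same block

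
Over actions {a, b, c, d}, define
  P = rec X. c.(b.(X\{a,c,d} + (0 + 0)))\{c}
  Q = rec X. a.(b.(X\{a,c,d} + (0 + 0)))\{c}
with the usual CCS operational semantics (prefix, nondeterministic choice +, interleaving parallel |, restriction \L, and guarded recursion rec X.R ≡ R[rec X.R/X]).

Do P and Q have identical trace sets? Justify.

Reachable graph of P (3 states):
  p0 = rec X. c.(b.(X\{a,c,d} + (0 + 0)))\{c} → -c-> p1
  p1 = (b.((rec X. c.(b.(X\{a,c,d} + (0 + 0)))\{c})\{a,c,d} + (0 + 0)))\{c} → -b-> p2
  p2 = ((rec X. c.(b.(X\{a,c,d} + (0 + 0)))\{c})\{a,c,d} + (0 + 0))\{c} → ∅
Reachable graph of Q (3 states):
  q0 = rec X. a.(b.(X\{a,c,d} + (0 + 0)))\{c} → -a-> q1
  q1 = (b.((rec X. a.(b.(X\{a,c,d} + (0 + 0)))\{c})\{a,c,d} + (0 + 0)))\{c} → -b-> q2
  q2 = ((rec X. a.(b.(X\{a,c,d} + (0 + 0)))\{c})\{a,c,d} + (0 + 0))\{c} → ∅
Trace ⟨c⟩ through P, begin at {p0}:
  after c @ step 1: {p1}
  — P admits the full trace.
Trace ⟨c⟩ through Q, begin at {q0}:
  after c @ step 1: ∅  — Q cannot continue

traces(P) ≠ traces(Q) — witness ⟨c⟩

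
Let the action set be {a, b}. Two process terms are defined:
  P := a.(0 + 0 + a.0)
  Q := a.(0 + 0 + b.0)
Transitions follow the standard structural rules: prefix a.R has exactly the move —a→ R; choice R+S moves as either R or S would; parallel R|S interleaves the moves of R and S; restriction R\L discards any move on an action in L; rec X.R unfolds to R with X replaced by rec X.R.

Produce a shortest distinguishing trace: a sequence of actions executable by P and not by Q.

LTS(P): 3 reachable states
  s0 = a.(0 + 0 + a.0) :: --a--▸ s1
  s1 = 0 + 0 + a.0 :: --a--▸ s2
  s2 = 0 :: stopped
LTS(Q): 3 reachable states
  t0 = a.(0 + 0 + b.0) :: --a--▸ t1
  t1 = 0 + 0 + b.0 :: --b--▸ t2
  t2 = 0 :: stopped
Run σ = ⟨aa⟩ on P: start {s0}
  after a @ step 1: {s1}
  after a @ step 2: {s2}
  — P admits the full trace.
Run σ = ⟨aa⟩ on Q: start {t0}
  after a @ step 1: {t1}
  after a @ step 2: no successor for Q

aa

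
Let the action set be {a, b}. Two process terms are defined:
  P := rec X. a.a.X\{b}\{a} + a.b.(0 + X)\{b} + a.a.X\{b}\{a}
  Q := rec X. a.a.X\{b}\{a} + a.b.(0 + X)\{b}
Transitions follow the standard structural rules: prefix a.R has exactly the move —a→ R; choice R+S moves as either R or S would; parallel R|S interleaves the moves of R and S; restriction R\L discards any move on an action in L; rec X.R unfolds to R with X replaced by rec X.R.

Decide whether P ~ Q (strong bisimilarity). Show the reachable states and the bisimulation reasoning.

P ~ Q

P's transition system — 8 states:
  u0 = rec X. a.a.X\{b}\{a} + a.b.(0 + X)\{b} + a.a.X\{b}\{a} → ··a··> u1, ··a··> u2
  u1 = a.(rec X. a.a.X\{b}\{a} + a.b.(0 + X)\{b} + a.a.X\{b}\{a})\{b}\{a} → ··a··> u3
  u2 = b.(0 + (rec X. a.a.X\{b}\{a} + a.b.(0 + X)\{b} + a.a.X\{b}\{a}))\{b} → ··b··> u4
  u3 = (rec X. a.a.X\{b}\{a} + a.b.(0 + X)\{b} + a.a.X\{b}\{a})\{b}\{a} → ∅
  u4 = (0 + (rec X. a.a.X\{b}\{a} + a.b.(0 + X)\{b} + a.a.X\{b}\{a}))\{b} → ··a··> u5, ··a··> u6
  u5 = (a.(rec X. a.a.X\{b}\{a} + a.b.(0 + X)\{b} + a.a.X\{b}\{a})\{b}\{a})\{b} → ··a··> u7
  u6 = (b.(0 + (rec X. a.a.X\{b}\{a} + a.b.(0 + X)\{b} + a.a.X\{b}\{a}))\{b})\{b} → ∅
  u7 = (rec X. a.a.X\{b}\{a} + a.b.(0 + X)\{b} + a.a.X\{b}\{a})\{b}\{a}\{b} → ∅
Q's transition system — 8 states:
  v0 = rec X. a.a.X\{b}\{a} + a.b.(0 + X)\{b} → ··a··> v1, ··a··> v2
  v1 = a.(rec X. a.a.X\{b}\{a} + a.b.(0 + X)\{b})\{b}\{a} → ··a··> v3
  v2 = b.(0 + (rec X. a.a.X\{b}\{a} + a.b.(0 + X)\{b}))\{b} → ··b··> v4
  v3 = (rec X. a.a.X\{b}\{a} + a.b.(0 + X)\{b})\{b}\{a} → ∅
  v4 = (0 + (rec X. a.a.X\{b}\{a} + a.b.(0 + X)\{b}))\{b} → ··a··> v5, ··a··> v6
  v5 = (a.(rec X. a.a.X\{b}\{a} + a.b.(0 + X)\{b})\{b}\{a})\{b} → ··a··> v7
  v6 = (b.(0 + (rec X. a.a.X\{b}\{a} + a.b.(0 + X)\{b}))\{b})\{b} → ∅
  v7 = (rec X. a.a.X\{b}\{a} + a.b.(0 + X)\{b})\{b}\{a}\{b} → ∅
Partition-refinement fixed point:
  B0 = {u0, v0}
  B1 = {u2, v2}
  B2 = {u4, v4}
  B3 = {u3, u6, u7, v3, v6, v7}
  B4 = {u1, u5, v1, v5}
u0 ∈ B0, v0 ∈ B0 → same block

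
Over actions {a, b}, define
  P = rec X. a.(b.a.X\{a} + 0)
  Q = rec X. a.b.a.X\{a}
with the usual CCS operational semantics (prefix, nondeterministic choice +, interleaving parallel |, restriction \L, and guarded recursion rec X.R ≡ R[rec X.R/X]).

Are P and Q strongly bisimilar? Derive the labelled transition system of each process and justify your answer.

LTS(P): 4 reachable states
  m0 = rec X. a.(b.a.X\{a} + 0) has moves --a--▸ m1
  m1 = b.a.(rec X. a.(b.a.X\{a} + 0))\{a} + 0 has moves --b--▸ m2
  m2 = a.(rec X. a.(b.a.X\{a} + 0))\{a} has moves --a--▸ m3
  m3 = (rec X. a.(b.a.X\{a} + 0))\{a} has moves ∅
LTS(Q): 4 reachable states
  n0 = rec X. a.b.a.X\{a} has moves --a--▸ n1
  n1 = b.a.(rec X. a.b.a.X\{a})\{a} has moves --b--▸ n2
  n2 = a.(rec X. a.b.a.X\{a})\{a} has moves --a--▸ n3
  n3 = (rec X. a.b.a.X\{a})\{a} has moves ∅
Partition-refinement fixed point:
  B0 = {m0, n0}
  B1 = {m1, n1}
  B2 = {m2, n2}
  B3 = {m3, n3}
m0 ∈ B0, n0 ∈ B0 → same block

YES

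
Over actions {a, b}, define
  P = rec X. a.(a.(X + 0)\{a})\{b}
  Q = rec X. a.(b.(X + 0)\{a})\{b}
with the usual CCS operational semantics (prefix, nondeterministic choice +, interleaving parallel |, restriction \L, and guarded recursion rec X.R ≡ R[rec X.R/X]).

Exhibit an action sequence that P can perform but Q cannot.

aa

LTS(P): 3 reachable states
  p0 = rec X. a.(a.(X + 0)\{a})\{b} :: --a--▸ p1
  p1 = (a.((rec X. a.(a.(X + 0)\{a})\{b}) + 0)\{a})\{b} :: --a--▸ p2
  p2 = ((rec X. a.(a.(X + 0)\{a})\{b}) + 0)\{a}\{b} :: (no moves)
LTS(Q): 2 reachable states
  q0 = rec X. a.(b.(X + 0)\{a})\{b} :: --a--▸ q1
  q1 = (b.((rec X. a.(b.(X + 0)\{a})\{b}) + 0)\{a})\{b} :: (no moves)
Executing aa from P (initial set {p0}):
  [1] a ⇒ {p1}
  [2] a ⇒ {p2}
  ✓ P
Executing aa from Q (initial set {q0}):
  [1] a ⇒ {q1}
  [2] a ⇒ ∅ (Q stuck)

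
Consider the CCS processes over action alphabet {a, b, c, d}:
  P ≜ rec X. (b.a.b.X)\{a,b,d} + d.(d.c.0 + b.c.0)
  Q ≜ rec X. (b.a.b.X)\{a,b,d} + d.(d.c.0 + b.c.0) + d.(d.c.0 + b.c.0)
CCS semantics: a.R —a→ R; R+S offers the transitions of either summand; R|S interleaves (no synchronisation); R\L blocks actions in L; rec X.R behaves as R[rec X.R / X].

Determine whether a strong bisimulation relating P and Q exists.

bisimilar

LTS(P): 4 reachable states
  u0 = rec X. (b.a.b.X)\{a,b,d} + d.(d.c.0 + b.c.0) has moves ··d··> u1
  u1 = d.c.0 + b.c.0 has moves ··b··> u2, ··d··> u2
  u2 = c.0 has moves ··c··> u3
  u3 = 0 has moves ∅
LTS(Q): 4 reachable states
  v0 = rec X. (b.a.b.X)\{a,b,d} + d.(d.c.0 + b.c.0) + d.(d.c.0 + b.c.0) has moves ··d··> v1
  v1 = d.c.0 + b.c.0 has moves ··b··> v2, ··d··> v2
  v2 = c.0 has moves ··c··> v3
  v3 = 0 has moves ∅
Bisimilarity quotient blocks:
  B0 = {u0, v0}
  B1 = {u1, v1}
  B2 = {u2, v2}
  B3 = {u3, v3}
u0 ∈ B0, v0 ∈ B0 → same block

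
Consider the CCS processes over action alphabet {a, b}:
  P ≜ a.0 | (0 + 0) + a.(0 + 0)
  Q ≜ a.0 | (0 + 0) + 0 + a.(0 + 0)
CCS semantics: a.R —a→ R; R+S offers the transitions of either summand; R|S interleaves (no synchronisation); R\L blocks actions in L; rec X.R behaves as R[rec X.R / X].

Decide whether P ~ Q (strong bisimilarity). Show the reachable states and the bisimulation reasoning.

YES

LTS(P): 3 reachable states
  s0 = a.0 | (0 + 0) + a.(0 + 0) → --a--▸ s1, --a--▸ s2
  s1 = 0 + 0 → ∅
  s2 = 0 | (0 + 0) → ∅
LTS(Q): 3 reachable states
  t0 = a.0 | (0 + 0) + 0 + a.(0 + 0) → --a--▸ t1, --a--▸ t2
  t1 = 0 + 0 → ∅
  t2 = 0 | (0 + 0) → ∅
Coarsest stable partition (strong bisimilarity classes):
  B0 = {s0, t0}
  B1 = {s1, s2, t1, t2}
s0 ∈ B0, t0 ∈ B0 → same block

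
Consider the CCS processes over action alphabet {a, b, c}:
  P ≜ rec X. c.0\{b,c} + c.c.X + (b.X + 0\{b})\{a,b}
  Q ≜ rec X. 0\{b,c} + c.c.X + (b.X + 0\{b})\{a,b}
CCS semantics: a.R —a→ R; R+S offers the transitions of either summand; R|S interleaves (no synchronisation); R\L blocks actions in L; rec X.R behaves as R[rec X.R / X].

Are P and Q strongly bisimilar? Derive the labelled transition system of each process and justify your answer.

P's transition system — 3 states:
  u0 = rec X. c.0\{b,c} + c.c.X + (b.X + 0\{b})\{a,b} has moves -c-> u1, -c-> u2
  u1 = 0\{b,c} has moves deadlocked
  u2 = c.(rec X. c.0\{b,c} + c.c.X + (b.X + 0\{b})\{a,b}) has moves -c-> u0
Q's transition system — 2 states:
  v0 = rec X. 0\{b,c} + c.c.X + (b.X + 0\{b})\{a,b} has moves -c-> v1
  v1 = c.(rec X. 0\{b,c} + c.c.X + (b.X + 0\{b})\{a,b}) has moves -c-> v0
Coarsest stable partition (strong bisimilarity classes):
  B0 = {u0}
  B1 = {u2}
  B2 = {u1}
  B3 = {v0, v1}
u0 ∈ B0, v0 ∈ B3 → different blocks

P ≁ Q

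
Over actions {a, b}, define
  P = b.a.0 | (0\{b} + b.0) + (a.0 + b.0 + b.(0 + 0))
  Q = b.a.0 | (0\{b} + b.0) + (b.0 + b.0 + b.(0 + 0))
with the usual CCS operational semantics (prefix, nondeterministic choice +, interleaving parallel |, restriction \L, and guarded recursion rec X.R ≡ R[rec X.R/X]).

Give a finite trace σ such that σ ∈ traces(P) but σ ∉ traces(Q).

P's transition system — 8 states:
  p0 = b.a.0 | (0\{b} + b.0) + (a.0 + b.0 + b.(0 + 0)) ⊢ --a--▸ p1, --b--▸ p1, --b--▸ p2, --b--▸ p3, --b--▸ p4
  p1 = 0 ⊢ stopped
  p2 = 0 + 0 ⊢ stopped
  p3 = a.0 | (0\{b} + b.0) ⊢ --a--▸ p5, --b--▸ p6
  p4 = b.a.0 | 0 ⊢ --b--▸ p6
  p5 = 0 | (0\{b} + b.0) ⊢ --b--▸ p7
  p6 = a.0 | 0 ⊢ --a--▸ p7
  p7 = 0 | 0 ⊢ stopped
Q's transition system — 8 states:
  q0 = b.a.0 | (0\{b} + b.0) + (b.0 + b.0 + b.(0 + 0)) ⊢ --b--▸ q1, --b--▸ q2, --b--▸ q3, --b--▸ q4
  q1 = 0 ⊢ stopped
  q2 = 0 + 0 ⊢ stopped
  q3 = a.0 | (0\{b} + b.0) ⊢ --a--▸ q5, --b--▸ q6
  q4 = b.a.0 | 0 ⊢ --b--▸ q6
  q5 = 0 | (0\{b} + b.0) ⊢ --b--▸ q7
  q6 = a.0 | 0 ⊢ --a--▸ q7
  q7 = 0 | 0 ⊢ stopped
Run σ = ⟨a⟩ on P: start {p0}
  step 1 (a): {p1}
  — P admits the full trace.
Run σ = ⟨a⟩ on Q: start {q0}
  step 1 (a): ∅  — Q cannot continue

a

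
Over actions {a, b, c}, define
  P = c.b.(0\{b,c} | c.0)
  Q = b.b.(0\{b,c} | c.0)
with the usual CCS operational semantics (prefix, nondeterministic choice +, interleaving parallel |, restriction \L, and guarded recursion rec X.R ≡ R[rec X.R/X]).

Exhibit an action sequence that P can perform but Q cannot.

c

Reachable graph of P (4 states):
  u0 = c.b.(0\{b,c} | c.0) | --c--▸ u1
  u1 = b.(0\{b,c} | c.0) | --b--▸ u2
  u2 = 0\{b,c} | c.0 | --c--▸ u3
  u3 = 0\{b,c} | 0 | ·
Reachable graph of Q (4 states):
  v0 = b.b.(0\{b,c} | c.0) | --b--▸ v1
  v1 = b.(0\{b,c} | c.0) | --b--▸ v2
  v2 = 0\{b,c} | c.0 | --c--▸ v3
  v3 = 0\{b,c} | 0 | ·
Run σ = ⟨c⟩ on P: start {u0}
  [1] c ⇒ {u1}
  — P admits the full trace.
Run σ = ⟨c⟩ on Q: start {v0}
  [1] c ⇒ ∅ (Q stuck)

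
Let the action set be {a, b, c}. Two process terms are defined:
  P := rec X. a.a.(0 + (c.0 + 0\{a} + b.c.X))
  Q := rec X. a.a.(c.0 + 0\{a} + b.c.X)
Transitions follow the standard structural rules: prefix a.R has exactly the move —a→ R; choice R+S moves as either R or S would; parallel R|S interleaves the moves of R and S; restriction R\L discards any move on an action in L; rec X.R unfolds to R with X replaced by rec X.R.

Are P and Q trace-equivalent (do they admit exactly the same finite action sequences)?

trace-equivalent

P's transition system — 5 states:
  s0 = rec X. a.a.(0 + (c.0 + 0\{a} + b.c.X)) | =a=> s1
  s1 = a.(0 + (c.0 + 0\{a} + b.c.(rec X. a.a.(0 + (c.0 + 0\{a} + b.c.X))))) | =a=> s2
  s2 = 0 + (c.0 + 0\{a} + b.c.(rec X. a.a.(0 + (c.0 + 0\{a} + b.c.X)))) | =b=> s3, =c=> s4
  s3 = c.(rec X. a.a.(0 + (c.0 + 0\{a} + b.c.X))) | =c=> s0
  s4 = 0 | ∅
Q's transition system — 5 states:
  t0 = rec X. a.a.(c.0 + 0\{a} + b.c.X) | =a=> t1
  t1 = a.(c.0 + 0\{a} + b.c.(rec X. a.a.(c.0 + 0\{a} + b.c.X))) | =a=> t2
  t2 = c.0 + 0\{a} + b.c.(rec X. a.a.(c.0 + 0\{a} + b.c.X)) | =b=> t3, =c=> t4
  t3 = c.(rec X. a.a.(c.0 + 0\{a} + b.c.X)) | =c=> t0
  t4 = 0 | ∅
Partition-refinement fixed point:
  B0 = {s0, t0}
  B1 = {s1, t1}
  B2 = {s2, t2}
  B3 = {s3, t3}
  B4 = {s4, t4}
s0 ∈ B0, t0 ∈ B0 → same block
Bisimilar ⇒ trace-equivalent.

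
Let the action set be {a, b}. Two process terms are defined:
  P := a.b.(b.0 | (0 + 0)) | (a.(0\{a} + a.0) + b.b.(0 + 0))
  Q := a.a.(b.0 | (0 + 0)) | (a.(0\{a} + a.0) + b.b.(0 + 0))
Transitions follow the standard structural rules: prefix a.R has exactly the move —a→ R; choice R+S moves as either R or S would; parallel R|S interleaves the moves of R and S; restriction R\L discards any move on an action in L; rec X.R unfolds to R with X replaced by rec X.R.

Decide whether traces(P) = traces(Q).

traces(P) ≠ traces(Q) — witness ⟨abaa⟩

LTS(P): 20 reachable states
  s0 = a.b.(b.0 | (0 + 0)) | (a.(0\{a} + a.0) + b.b.(0 + 0)) :: -a-> s1, -a-> s2, -b-> s3
  s1 = a.b.(b.0 | (0 + 0)) | (0\{a} + a.0) :: -a-> s4, -a-> s5
  s2 = b.(b.0 | (0 + 0)) | (a.(0\{a} + a.0) + b.b.(0 + 0)) :: -a-> s5, -b-> s6, -b-> s7
  s3 = a.b.(b.0 | (0 + 0)) | b.(0 + 0) :: -a-> s6, -b-> s8
  s4 = a.b.(b.0 | (0 + 0)) | 0 :: -a-> s9
  s5 = b.(b.0 | (0 + 0)) | (0\{a} + a.0) :: -a-> s9, -b-> s10
  s6 = b.(b.0 | (0 + 0)) | b.(0 + 0) :: -b-> s11, -b-> s12
  s7 = b.0 | (0 + 0) | (a.(0\{a} + a.0) + b.b.(0 + 0)) :: -a-> s10, -b-> s12, -b-> s13
  s8 = a.b.(b.0 | (0 + 0)) | (0 + 0) :: -a-> s11
  s9 = b.(b.0 | (0 + 0)) | 0 :: -b-> s14
  s10 = b.0 | (0 + 0) | (0\{a} + a.0) :: -a-> s14, -b-> s15
  s11 = b.(b.0 | (0 + 0)) | (0 + 0) :: -b-> s16
  s12 = b.0 | (0 + 0) | b.(0 + 0) :: -b-> s16, -b-> s17
  s13 = 0 | (0 + 0) | (a.(0\{a} + a.0) + b.b.(0 + 0)) :: -a-> s15, -b-> s17
  s14 = b.0 | (0 + 0) | 0 :: -b-> s18
  s15 = 0 | (0 + 0) | (0\{a} + a.0) :: -a-> s18
  s16 = b.0 | (0 + 0) | (0 + 0) :: -b-> s19
  s17 = 0 | (0 + 0) | b.(0 + 0) :: -b-> s19
  s18 = 0 | (0 + 0) | 0 :: ·
  s19 = 0 | (0 + 0) | (0 + 0) :: ·
LTS(Q): 20 reachable states
  t0 = a.a.(b.0 | (0 + 0)) | (a.(0\{a} + a.0) + b.b.(0 + 0)) :: -a-> t1, -a-> t2, -b-> t3
  t1 = a.(b.0 | (0 + 0)) | (a.(0\{a} + a.0) + b.b.(0 + 0)) :: -a-> t4, -a-> t5, -b-> t6
  t2 = a.a.(b.0 | (0 + 0)) | (0\{a} + a.0) :: -a-> t4, -a-> t7
  t3 = a.a.(b.0 | (0 + 0)) | b.(0 + 0) :: -a-> t6, -b-> t8
  t4 = a.(b.0 | (0 + 0)) | (0\{a} + a.0) :: -a-> t10, -a-> t9
  t5 = b.0 | (0 + 0) | (a.(0\{a} + a.0) + b.b.(0 + 0)) :: -a-> t10, -b-> t11, -b-> t12
  t6 = a.(b.0 | (0 + 0)) | b.(0 + 0) :: -a-> t12, -b-> t13
  t7 = a.a.(b.0 | (0 + 0)) | 0 :: -a-> t9
  t8 = a.a.(b.0 | (0 + 0)) | (0 + 0) :: -a-> t13
  t9 = a.(b.0 | (0 + 0)) | 0 :: -a-> t14
  t10 = b.0 | (0 + 0) | (0\{a} + a.0) :: -a-> t14, -b-> t15
  t11 = 0 | (0 + 0) | (a.(0\{a} + a.0) + b.b.(0 + 0)) :: -a-> t15, -b-> t16
  t12 = b.0 | (0 + 0) | b.(0 + 0) :: -b-> t16, -b-> t17
  t13 = a.(b.0 | (0 + 0)) | (0 + 0) :: -a-> t17
  t14 = b.0 | (0 + 0) | 0 :: -b-> t18
  t15 = 0 | (0 + 0) | (0\{a} + a.0) :: -a-> t18
  t16 = 0 | (0 + 0) | b.(0 + 0) :: -b-> t19
  t17 = b.0 | (0 + 0) | (0 + 0) :: -b-> t19
  t18 = 0 | (0 + 0) | 0 :: ·
  t19 = 0 | (0 + 0) | (0 + 0) :: ·
Executing abaa from P (initial set {s0}):
  after a @ step 1: {s1, s2}
  after b @ step 2: {s6, s7}
  after a @ step 3: {s10}
  after a @ step 4: {s14}
  ✓ P
Executing abaa from Q (initial set {t0}):
  after a @ step 1: {t1, t2}
  after b @ step 2: {t6}
  after a @ step 3: {t12}
  after a @ step 4: ∅ (Q stuck)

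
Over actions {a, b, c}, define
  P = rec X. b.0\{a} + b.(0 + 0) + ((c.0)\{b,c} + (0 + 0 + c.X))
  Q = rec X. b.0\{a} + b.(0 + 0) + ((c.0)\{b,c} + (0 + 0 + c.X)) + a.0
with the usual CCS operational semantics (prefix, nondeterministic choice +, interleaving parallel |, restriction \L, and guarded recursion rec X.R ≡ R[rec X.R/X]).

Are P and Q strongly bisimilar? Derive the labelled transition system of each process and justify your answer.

P's transition system — 3 states:
  u0 = rec X. b.0\{a} + b.(0 + 0) + ((c.0)\{b,c} + (0 + 0 + c.X)) has moves =b=> u1, =b=> u2, =c=> u0
  u1 = 0 + 0 has moves ·
  u2 = 0\{a} has moves ·
Q's transition system — 4 states:
  v0 = rec X. b.0\{a} + b.(0 + 0) + ((c.0)\{b,c} + (0 + 0 + c.X)) + a.0 has moves =a=> v1, =b=> v2, =b=> v3, =c=> v0
  v1 = 0 has moves ·
  v2 = 0 + 0 has moves ·
  v3 = 0\{a} has moves ·
Partition-refinement fixed point:
  B0 = {u0}
  B1 = {u1, u2, v1, v2, v3}
  B2 = {v0}
u0 ∈ B0, v0 ∈ B2 → different blocks

not bisimilar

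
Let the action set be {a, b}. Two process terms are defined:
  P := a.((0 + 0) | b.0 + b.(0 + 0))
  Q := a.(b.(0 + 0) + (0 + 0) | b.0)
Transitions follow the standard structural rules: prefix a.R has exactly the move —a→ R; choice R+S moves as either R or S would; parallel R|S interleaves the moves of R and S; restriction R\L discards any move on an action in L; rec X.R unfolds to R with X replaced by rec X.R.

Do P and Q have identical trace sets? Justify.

traces(P) = traces(Q)

LTS(P): 4 reachable states
  p0 = a.((0 + 0) | b.0 + b.(0 + 0)) ⊢ -a-> p1
  p1 = (0 + 0) | b.0 + b.(0 + 0) ⊢ -b-> p2, -b-> p3
  p2 = (0 + 0) | 0 ⊢ stopped
  p3 = 0 + 0 ⊢ stopped
LTS(Q): 4 reachable states
  q0 = a.(b.(0 + 0) + (0 + 0) | b.0) ⊢ -a-> q1
  q1 = b.(0 + 0) + (0 + 0) | b.0 ⊢ -b-> q2, -b-> q3
  q2 = (0 + 0) | 0 ⊢ stopped
  q3 = 0 + 0 ⊢ stopped
Partition-refinement fixed point:
  B0 = {p0, q0}
  B1 = {p1, q1}
  B2 = {p2, p3, q2, q3}
p0 ∈ B0, q0 ∈ B0 → same block
Bisimilar ⇒ trace-equivalent.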